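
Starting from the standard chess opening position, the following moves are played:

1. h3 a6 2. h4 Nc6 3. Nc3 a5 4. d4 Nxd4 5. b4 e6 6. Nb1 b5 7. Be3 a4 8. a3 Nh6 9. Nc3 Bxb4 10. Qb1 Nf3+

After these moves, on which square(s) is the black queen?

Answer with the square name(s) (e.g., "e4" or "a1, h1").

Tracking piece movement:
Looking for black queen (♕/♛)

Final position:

  a b c d e f g h
  ─────────────────
8│♜ · ♝ ♛ ♚ · · ♜│8
7│· · ♟ ♟ · ♟ ♟ ♟│7
6│· · · · ♟ · · ♞│6
5│· ♟ · · · · · ·│5
4│♟ ♝ · · · · · ♙│4
3│♙ · ♘ · ♗ ♞ · ·│3
2│· · ♙ · ♙ ♙ ♙ ·│2
1│♖ ♕ · · ♔ ♗ ♘ ♖│1
  ─────────────────
  a b c d e f g h


d8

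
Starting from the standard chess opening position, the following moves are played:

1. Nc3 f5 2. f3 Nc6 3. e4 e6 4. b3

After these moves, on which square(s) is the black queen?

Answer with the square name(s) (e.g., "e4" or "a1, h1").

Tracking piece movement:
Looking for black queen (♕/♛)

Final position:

  a b c d e f g h
  ─────────────────
8│♜ · ♝ ♛ ♚ ♝ ♞ ♜│8
7│♟ ♟ ♟ ♟ · · ♟ ♟│7
6│· · ♞ · ♟ · · ·│6
5│· · · · · ♟ · ·│5
4│· · · · ♙ · · ·│4
3│· ♙ ♘ · · ♙ · ·│3
2│♙ · ♙ ♙ · · ♙ ♙│2
1│♖ · ♗ ♕ ♔ ♗ ♘ ♖│1
  ─────────────────
  a b c d e f g h


d8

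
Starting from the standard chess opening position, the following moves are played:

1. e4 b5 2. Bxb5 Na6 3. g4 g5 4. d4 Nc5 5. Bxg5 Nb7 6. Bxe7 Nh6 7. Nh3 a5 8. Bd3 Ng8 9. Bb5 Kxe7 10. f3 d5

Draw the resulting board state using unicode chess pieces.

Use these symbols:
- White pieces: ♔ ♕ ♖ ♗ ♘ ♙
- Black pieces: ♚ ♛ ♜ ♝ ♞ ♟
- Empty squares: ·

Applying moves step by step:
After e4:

♜ ♞ ♝ ♛ ♚ ♝ ♞ ♜
♟ ♟ ♟ ♟ ♟ ♟ ♟ ♟
· · · · · · · ·
· · · · · · · ·
· · · · ♙ · · ·
· · · · · · · ·
♙ ♙ ♙ ♙ · ♙ ♙ ♙
♖ ♘ ♗ ♕ ♔ ♗ ♘ ♖


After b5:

♜ ♞ ♝ ♛ ♚ ♝ ♞ ♜
♟ · ♟ ♟ ♟ ♟ ♟ ♟
· · · · · · · ·
· ♟ · · · · · ·
· · · · ♙ · · ·
· · · · · · · ·
♙ ♙ ♙ ♙ · ♙ ♙ ♙
♖ ♘ ♗ ♕ ♔ ♗ ♘ ♖


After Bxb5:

♜ ♞ ♝ ♛ ♚ ♝ ♞ ♜
♟ · ♟ ♟ ♟ ♟ ♟ ♟
· · · · · · · ·
· ♗ · · · · · ·
· · · · ♙ · · ·
· · · · · · · ·
♙ ♙ ♙ ♙ · ♙ ♙ ♙
♖ ♘ ♗ ♕ ♔ · ♘ ♖


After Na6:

♜ · ♝ ♛ ♚ ♝ ♞ ♜
♟ · ♟ ♟ ♟ ♟ ♟ ♟
♞ · · · · · · ·
· ♗ · · · · · ·
· · · · ♙ · · ·
· · · · · · · ·
♙ ♙ ♙ ♙ · ♙ ♙ ♙
♖ ♘ ♗ ♕ ♔ · ♘ ♖


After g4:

♜ · ♝ ♛ ♚ ♝ ♞ ♜
♟ · ♟ ♟ ♟ ♟ ♟ ♟
♞ · · · · · · ·
· ♗ · · · · · ·
· · · · ♙ · ♙ ·
· · · · · · · ·
♙ ♙ ♙ ♙ · ♙ · ♙
♖ ♘ ♗ ♕ ♔ · ♘ ♖


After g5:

♜ · ♝ ♛ ♚ ♝ ♞ ♜
♟ · ♟ ♟ ♟ ♟ · ♟
♞ · · · · · · ·
· ♗ · · · · ♟ ·
· · · · ♙ · ♙ ·
· · · · · · · ·
♙ ♙ ♙ ♙ · ♙ · ♙
♖ ♘ ♗ ♕ ♔ · ♘ ♖


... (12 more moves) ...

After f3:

♜ · ♝ ♛ · ♝ ♞ ♜
· ♞ ♟ ♟ ♚ ♟ · ♟
· · · · · · · ·
♟ ♗ · · · · · ·
· · · ♙ ♙ · ♙ ·
· · · · · ♙ · ♘
♙ ♙ ♙ · · · · ♙
♖ ♘ · ♕ ♔ · · ♖


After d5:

♜ · ♝ ♛ · ♝ ♞ ♜
· ♞ ♟ · ♚ ♟ · ♟
· · · · · · · ·
♟ ♗ · ♟ · · · ·
· · · ♙ ♙ · ♙ ·
· · · · · ♙ · ♘
♙ ♙ ♙ · · · · ♙
♖ ♘ · ♕ ♔ · · ♖



  a b c d e f g h
  ─────────────────
8│♜ · ♝ ♛ · ♝ ♞ ♜│8
7│· ♞ ♟ · ♚ ♟ · ♟│7
6│· · · · · · · ·│6
5│♟ ♗ · ♟ · · · ·│5
4│· · · ♙ ♙ · ♙ ·│4
3│· · · · · ♙ · ♘│3
2│♙ ♙ ♙ · · · · ♙│2
1│♖ ♘ · ♕ ♔ · · ♖│1
  ─────────────────
  a b c d e f g h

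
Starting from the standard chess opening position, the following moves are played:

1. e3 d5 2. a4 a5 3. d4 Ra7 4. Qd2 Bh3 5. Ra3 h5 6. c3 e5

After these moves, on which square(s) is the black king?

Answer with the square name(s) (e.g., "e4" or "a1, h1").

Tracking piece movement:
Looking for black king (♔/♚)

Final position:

  a b c d e f g h
  ─────────────────
8│· ♞ · ♛ ♚ ♝ ♞ ♜│8
7│♜ ♟ ♟ · · ♟ ♟ ·│7
6│· · · · · · · ·│6
5│♟ · · ♟ ♟ · · ♟│5
4│♙ · · ♙ · · · ·│4
3│♖ · ♙ · ♙ · · ♝│3
2│· ♙ · ♕ · ♙ ♙ ♙│2
1│· ♘ ♗ · ♔ ♗ ♘ ♖│1
  ─────────────────
  a b c d e f g h


e8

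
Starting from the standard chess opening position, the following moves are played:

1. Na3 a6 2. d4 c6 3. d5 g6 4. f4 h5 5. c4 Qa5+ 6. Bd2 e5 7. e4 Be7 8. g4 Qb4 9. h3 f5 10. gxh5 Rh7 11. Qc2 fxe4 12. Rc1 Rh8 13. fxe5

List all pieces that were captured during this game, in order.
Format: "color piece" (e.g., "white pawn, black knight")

Tracking captures:
  gxh5: captured black pawn
  fxe4: captured white pawn
  fxe5: captured black pawn

black pawn, white pawn, black pawn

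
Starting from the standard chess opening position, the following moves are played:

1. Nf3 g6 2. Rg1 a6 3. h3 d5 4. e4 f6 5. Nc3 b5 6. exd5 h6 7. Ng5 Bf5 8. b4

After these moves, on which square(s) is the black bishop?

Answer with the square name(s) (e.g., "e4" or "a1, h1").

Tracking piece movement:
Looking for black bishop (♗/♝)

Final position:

  a b c d e f g h
  ─────────────────
8│♜ ♞ · ♛ ♚ ♝ ♞ ♜│8
7│· · ♟ · ♟ · · ·│7
6│♟ · · · · ♟ ♟ ♟│6
5│· ♟ · ♙ · ♝ ♘ ·│5
4│· ♙ · · · · · ·│4
3│· · ♘ · · · · ♙│3
2│♙ · ♙ ♙ · ♙ ♙ ·│2
1│♖ · ♗ ♕ ♔ ♗ ♖ ·│1
  ─────────────────
  a b c d e f g h


f5, f8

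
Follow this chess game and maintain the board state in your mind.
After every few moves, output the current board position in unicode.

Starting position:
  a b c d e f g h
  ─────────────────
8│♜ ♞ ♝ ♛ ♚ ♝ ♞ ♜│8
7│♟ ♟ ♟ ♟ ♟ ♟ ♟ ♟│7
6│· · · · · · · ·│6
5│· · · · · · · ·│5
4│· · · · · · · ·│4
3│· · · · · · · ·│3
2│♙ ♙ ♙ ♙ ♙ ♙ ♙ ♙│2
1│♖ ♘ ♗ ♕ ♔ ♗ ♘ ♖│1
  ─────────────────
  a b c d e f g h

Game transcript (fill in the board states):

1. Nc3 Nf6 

  a b c d e f g h
  ─────────────────
8│♜ ♞ ♝ ♛ ♚ ♝ · ♜│8
7│♟ ♟ ♟ ♟ ♟ ♟ ♟ ♟│7
6│· · · · · ♞ · ·│6
5│· · · · · · · ·│5
4│· · · · · · · ·│4
3│· · ♘ · · · · ·│3
2│♙ ♙ ♙ ♙ ♙ ♙ ♙ ♙│2
1│♖ · ♗ ♕ ♔ ♗ ♘ ♖│1
  ─────────────────
  a b c d e f g h

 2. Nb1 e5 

  a b c d e f g h
  ─────────────────
8│♜ ♞ ♝ ♛ ♚ ♝ · ♜│8
7│♟ ♟ ♟ ♟ · ♟ ♟ ♟│7
6│· · · · · ♞ · ·│6
5│· · · · ♟ · · ·│5
4│· · · · · · · ·│4
3│· · · · · · · ·│3
2│♙ ♙ ♙ ♙ ♙ ♙ ♙ ♙│2
1│♖ ♘ ♗ ♕ ♔ ♗ ♘ ♖│1
  ─────────────────
  a b c d e f g h

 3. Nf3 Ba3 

  a b c d e f g h
  ─────────────────
8│♜ ♞ ♝ ♛ ♚ · · ♜│8
7│♟ ♟ ♟ ♟ · ♟ ♟ ♟│7
6│· · · · · ♞ · ·│6
5│· · · · ♟ · · ·│5
4│· · · · · · · ·│4
3│♝ · · · · ♘ · ·│3
2│♙ ♙ ♙ ♙ ♙ ♙ ♙ ♙│2
1│♖ ♘ ♗ ♕ ♔ ♗ · ♖│1
  ─────────────────
  a b c d e f g h

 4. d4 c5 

  a b c d e f g h
  ─────────────────
8│♜ ♞ ♝ ♛ ♚ · · ♜│8
7│♟ ♟ · ♟ · ♟ ♟ ♟│7
6│· · · · · ♞ · ·│6
5│· · ♟ · ♟ · · ·│5
4│· · · ♙ · · · ·│4
3│♝ · · · · ♘ · ·│3
2│♙ ♙ ♙ · ♙ ♙ ♙ ♙│2
1│♖ ♘ ♗ ♕ ♔ ♗ · ♖│1
  ─────────────────
  a b c d e f g h



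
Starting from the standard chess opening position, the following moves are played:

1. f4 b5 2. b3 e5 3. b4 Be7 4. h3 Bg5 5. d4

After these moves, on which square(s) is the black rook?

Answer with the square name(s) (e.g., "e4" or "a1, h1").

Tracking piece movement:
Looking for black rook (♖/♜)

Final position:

  a b c d e f g h
  ─────────────────
8│♜ ♞ ♝ ♛ ♚ · ♞ ♜│8
7│♟ · ♟ ♟ · ♟ ♟ ♟│7
6│· · · · · · · ·│6
5│· ♟ · · ♟ · ♝ ·│5
4│· ♙ · ♙ · ♙ · ·│4
3│· · · · · · · ♙│3
2│♙ · ♙ · ♙ · ♙ ·│2
1│♖ ♘ ♗ ♕ ♔ ♗ ♘ ♖│1
  ─────────────────
  a b c d e f g h


a8, h8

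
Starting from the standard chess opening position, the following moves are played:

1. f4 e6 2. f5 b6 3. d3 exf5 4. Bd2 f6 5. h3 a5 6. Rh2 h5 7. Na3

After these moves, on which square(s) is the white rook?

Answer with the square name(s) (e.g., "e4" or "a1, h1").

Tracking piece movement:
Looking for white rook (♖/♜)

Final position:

  a b c d e f g h
  ─────────────────
8│♜ ♞ ♝ ♛ ♚ ♝ ♞ ♜│8
7│· · ♟ ♟ · · ♟ ·│7
6│· ♟ · · · ♟ · ·│6
5│♟ · · · · ♟ · ♟│5
4│· · · · · · · ·│4
3│♘ · · ♙ · · · ♙│3
2│♙ ♙ ♙ ♗ ♙ · ♙ ♖│2
1│♖ · · ♕ ♔ ♗ ♘ ·│1
  ─────────────────
  a b c d e f g h


a1, h2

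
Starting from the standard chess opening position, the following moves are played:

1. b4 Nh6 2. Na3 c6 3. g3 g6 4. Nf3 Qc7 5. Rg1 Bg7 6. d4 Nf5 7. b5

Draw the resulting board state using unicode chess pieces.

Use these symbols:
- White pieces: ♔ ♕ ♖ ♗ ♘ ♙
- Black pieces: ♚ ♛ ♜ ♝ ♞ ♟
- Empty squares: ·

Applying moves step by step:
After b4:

♜ ♞ ♝ ♛ ♚ ♝ ♞ ♜
♟ ♟ ♟ ♟ ♟ ♟ ♟ ♟
· · · · · · · ·
· · · · · · · ·
· ♙ · · · · · ·
· · · · · · · ·
♙ · ♙ ♙ ♙ ♙ ♙ ♙
♖ ♘ ♗ ♕ ♔ ♗ ♘ ♖


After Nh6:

♜ ♞ ♝ ♛ ♚ ♝ · ♜
♟ ♟ ♟ ♟ ♟ ♟ ♟ ♟
· · · · · · · ♞
· · · · · · · ·
· ♙ · · · · · ·
· · · · · · · ·
♙ · ♙ ♙ ♙ ♙ ♙ ♙
♖ ♘ ♗ ♕ ♔ ♗ ♘ ♖


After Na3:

♜ ♞ ♝ ♛ ♚ ♝ · ♜
♟ ♟ ♟ ♟ ♟ ♟ ♟ ♟
· · · · · · · ♞
· · · · · · · ·
· ♙ · · · · · ·
♘ · · · · · · ·
♙ · ♙ ♙ ♙ ♙ ♙ ♙
♖ · ♗ ♕ ♔ ♗ ♘ ♖


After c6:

♜ ♞ ♝ ♛ ♚ ♝ · ♜
♟ ♟ · ♟ ♟ ♟ ♟ ♟
· · ♟ · · · · ♞
· · · · · · · ·
· ♙ · · · · · ·
♘ · · · · · · ·
♙ · ♙ ♙ ♙ ♙ ♙ ♙
♖ · ♗ ♕ ♔ ♗ ♘ ♖


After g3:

♜ ♞ ♝ ♛ ♚ ♝ · ♜
♟ ♟ · ♟ ♟ ♟ ♟ ♟
· · ♟ · · · · ♞
· · · · · · · ·
· ♙ · · · · · ·
♘ · · · · · ♙ ·
♙ · ♙ ♙ ♙ ♙ · ♙
♖ · ♗ ♕ ♔ ♗ ♘ ♖


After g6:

♜ ♞ ♝ ♛ ♚ ♝ · ♜
♟ ♟ · ♟ ♟ ♟ · ♟
· · ♟ · · · ♟ ♞
· · · · · · · ·
· ♙ · · · · · ·
♘ · · · · · ♙ ·
♙ · ♙ ♙ ♙ ♙ · ♙
♖ · ♗ ♕ ♔ ♗ ♘ ♖


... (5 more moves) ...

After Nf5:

♜ ♞ ♝ · ♚ · · ♜
♟ ♟ ♛ ♟ ♟ ♟ ♝ ♟
· · ♟ · · · ♟ ·
· · · · · ♞ · ·
· ♙ · ♙ · · · ·
♘ · · · · ♘ ♙ ·
♙ · ♙ · ♙ ♙ · ♙
♖ · ♗ ♕ ♔ ♗ ♖ ·


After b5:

♜ ♞ ♝ · ♚ · · ♜
♟ ♟ ♛ ♟ ♟ ♟ ♝ ♟
· · ♟ · · · ♟ ·
· ♙ · · · ♞ · ·
· · · ♙ · · · ·
♘ · · · · ♘ ♙ ·
♙ · ♙ · ♙ ♙ · ♙
♖ · ♗ ♕ ♔ ♗ ♖ ·



  a b c d e f g h
  ─────────────────
8│♜ ♞ ♝ · ♚ · · ♜│8
7│♟ ♟ ♛ ♟ ♟ ♟ ♝ ♟│7
6│· · ♟ · · · ♟ ·│6
5│· ♙ · · · ♞ · ·│5
4│· · · ♙ · · · ·│4
3│♘ · · · · ♘ ♙ ·│3
2│♙ · ♙ · ♙ ♙ · ♙│2
1│♖ · ♗ ♕ ♔ ♗ ♖ ·│1
  ─────────────────
  a b c d e f g h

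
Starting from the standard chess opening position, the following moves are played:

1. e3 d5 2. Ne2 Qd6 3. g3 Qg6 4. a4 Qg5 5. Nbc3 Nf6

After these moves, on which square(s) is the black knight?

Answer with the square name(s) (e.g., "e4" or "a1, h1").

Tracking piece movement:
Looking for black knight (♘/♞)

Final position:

  a b c d e f g h
  ─────────────────
8│♜ ♞ ♝ · ♚ ♝ · ♜│8
7│♟ ♟ ♟ · ♟ ♟ ♟ ♟│7
6│· · · · · ♞ · ·│6
5│· · · ♟ · · ♛ ·│5
4│♙ · · · · · · ·│4
3│· · ♘ · ♙ · ♙ ·│3
2│· ♙ ♙ ♙ ♘ ♙ · ♙│2
1│♖ · ♗ ♕ ♔ ♗ · ♖│1
  ─────────────────
  a b c d e f g h


b8, f6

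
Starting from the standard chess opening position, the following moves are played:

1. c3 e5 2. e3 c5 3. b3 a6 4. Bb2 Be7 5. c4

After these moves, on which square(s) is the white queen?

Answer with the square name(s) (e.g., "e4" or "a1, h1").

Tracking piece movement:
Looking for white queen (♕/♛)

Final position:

  a b c d e f g h
  ─────────────────
8│♜ ♞ ♝ ♛ ♚ · ♞ ♜│8
7│· ♟ · ♟ ♝ ♟ ♟ ♟│7
6│♟ · · · · · · ·│6
5│· · ♟ · ♟ · · ·│5
4│· · ♙ · · · · ·│4
3│· ♙ · · ♙ · · ·│3
2│♙ ♗ · ♙ · ♙ ♙ ♙│2
1│♖ ♘ · ♕ ♔ ♗ ♘ ♖│1
  ─────────────────
  a b c d e f g h


d1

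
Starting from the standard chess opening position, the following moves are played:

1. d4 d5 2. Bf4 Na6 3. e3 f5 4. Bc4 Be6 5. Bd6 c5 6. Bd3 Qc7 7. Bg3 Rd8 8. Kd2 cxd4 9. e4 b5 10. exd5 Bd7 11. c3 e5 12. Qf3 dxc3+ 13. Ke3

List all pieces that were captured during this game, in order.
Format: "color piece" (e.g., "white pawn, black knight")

Tracking captures:
  cxd4: captured white pawn
  exd5: captured black pawn
  dxc3+: captured white pawn

white pawn, black pawn, white pawn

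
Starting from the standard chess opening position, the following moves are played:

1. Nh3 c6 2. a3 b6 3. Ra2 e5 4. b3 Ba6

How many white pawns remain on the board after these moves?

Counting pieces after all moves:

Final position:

  a b c d e f g h
  ─────────────────
8│♜ ♞ · ♛ ♚ ♝ ♞ ♜│8
7│♟ · · ♟ · ♟ ♟ ♟│7
6│♝ ♟ ♟ · · · · ·│6
5│· · · · ♟ · · ·│5
4│· · · · · · · ·│4
3│♙ ♙ · · · · · ♘│3
2│♖ · ♙ ♙ ♙ ♙ ♙ ♙│2
1│· ♘ ♗ ♕ ♔ ♗ · ♖│1
  ─────────────────
  a b c d e f g h


8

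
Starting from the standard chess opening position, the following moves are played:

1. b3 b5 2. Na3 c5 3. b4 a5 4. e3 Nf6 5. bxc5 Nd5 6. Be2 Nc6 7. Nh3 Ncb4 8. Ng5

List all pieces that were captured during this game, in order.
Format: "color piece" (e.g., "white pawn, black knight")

Tracking captures:
  bxc5: captured black pawn

black pawn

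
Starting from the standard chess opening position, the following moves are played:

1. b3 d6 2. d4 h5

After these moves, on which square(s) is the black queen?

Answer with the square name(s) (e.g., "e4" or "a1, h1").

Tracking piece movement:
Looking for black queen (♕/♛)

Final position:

  a b c d e f g h
  ─────────────────
8│♜ ♞ ♝ ♛ ♚ ♝ ♞ ♜│8
7│♟ ♟ ♟ · ♟ ♟ ♟ ·│7
6│· · · ♟ · · · ·│6
5│· · · · · · · ♟│5
4│· · · ♙ · · · ·│4
3│· ♙ · · · · · ·│3
2│♙ · ♙ · ♙ ♙ ♙ ♙│2
1│♖ ♘ ♗ ♕ ♔ ♗ ♘ ♖│1
  ─────────────────
  a b c d e f g h


d8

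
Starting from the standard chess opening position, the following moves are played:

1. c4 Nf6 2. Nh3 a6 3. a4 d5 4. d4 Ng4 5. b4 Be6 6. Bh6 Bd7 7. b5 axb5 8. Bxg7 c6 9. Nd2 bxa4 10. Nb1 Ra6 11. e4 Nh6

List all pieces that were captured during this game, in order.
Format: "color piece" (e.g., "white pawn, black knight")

Tracking captures:
  axb5: captured white pawn
  Bxg7: captured black pawn
  bxa4: captured white pawn

white pawn, black pawn, white pawn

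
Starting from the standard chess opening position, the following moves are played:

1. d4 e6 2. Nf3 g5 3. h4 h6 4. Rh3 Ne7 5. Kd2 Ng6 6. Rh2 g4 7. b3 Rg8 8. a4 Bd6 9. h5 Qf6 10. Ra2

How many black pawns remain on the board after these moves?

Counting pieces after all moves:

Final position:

  a b c d e f g h
  ─────────────────
8│♜ ♞ ♝ · ♚ · ♜ ·│8
7│♟ ♟ ♟ ♟ · ♟ · ·│7
6│· · · ♝ ♟ ♛ ♞ ♟│6
5│· · · · · · · ♙│5
4│♙ · · ♙ · · ♟ ·│4
3│· ♙ · · · ♘ · ·│3
2│♖ · ♙ ♔ ♙ ♙ ♙ ♖│2
1│· ♘ ♗ ♕ · ♗ · ·│1
  ─────────────────
  a b c d e f g h


8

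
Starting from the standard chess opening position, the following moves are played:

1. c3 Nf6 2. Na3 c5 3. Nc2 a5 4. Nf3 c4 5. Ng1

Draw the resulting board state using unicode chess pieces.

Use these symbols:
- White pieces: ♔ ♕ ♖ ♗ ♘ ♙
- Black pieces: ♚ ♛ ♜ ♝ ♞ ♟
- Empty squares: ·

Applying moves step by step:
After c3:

♜ ♞ ♝ ♛ ♚ ♝ ♞ ♜
♟ ♟ ♟ ♟ ♟ ♟ ♟ ♟
· · · · · · · ·
· · · · · · · ·
· · · · · · · ·
· · ♙ · · · · ·
♙ ♙ · ♙ ♙ ♙ ♙ ♙
♖ ♘ ♗ ♕ ♔ ♗ ♘ ♖


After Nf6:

♜ ♞ ♝ ♛ ♚ ♝ · ♜
♟ ♟ ♟ ♟ ♟ ♟ ♟ ♟
· · · · · ♞ · ·
· · · · · · · ·
· · · · · · · ·
· · ♙ · · · · ·
♙ ♙ · ♙ ♙ ♙ ♙ ♙
♖ ♘ ♗ ♕ ♔ ♗ ♘ ♖


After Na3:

♜ ♞ ♝ ♛ ♚ ♝ · ♜
♟ ♟ ♟ ♟ ♟ ♟ ♟ ♟
· · · · · ♞ · ·
· · · · · · · ·
· · · · · · · ·
♘ · ♙ · · · · ·
♙ ♙ · ♙ ♙ ♙ ♙ ♙
♖ · ♗ ♕ ♔ ♗ ♘ ♖


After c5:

♜ ♞ ♝ ♛ ♚ ♝ · ♜
♟ ♟ · ♟ ♟ ♟ ♟ ♟
· · · · · ♞ · ·
· · ♟ · · · · ·
· · · · · · · ·
♘ · ♙ · · · · ·
♙ ♙ · ♙ ♙ ♙ ♙ ♙
♖ · ♗ ♕ ♔ ♗ ♘ ♖


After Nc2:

♜ ♞ ♝ ♛ ♚ ♝ · ♜
♟ ♟ · ♟ ♟ ♟ ♟ ♟
· · · · · ♞ · ·
· · ♟ · · · · ·
· · · · · · · ·
· · ♙ · · · · ·
♙ ♙ ♘ ♙ ♙ ♙ ♙ ♙
♖ · ♗ ♕ ♔ ♗ ♘ ♖


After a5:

♜ ♞ ♝ ♛ ♚ ♝ · ♜
· ♟ · ♟ ♟ ♟ ♟ ♟
· · · · · ♞ · ·
♟ · ♟ · · · · ·
· · · · · · · ·
· · ♙ · · · · ·
♙ ♙ ♘ ♙ ♙ ♙ ♙ ♙
♖ · ♗ ♕ ♔ ♗ ♘ ♖


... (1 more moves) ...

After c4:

♜ ♞ ♝ ♛ ♚ ♝ · ♜
· ♟ · ♟ ♟ ♟ ♟ ♟
· · · · · ♞ · ·
♟ · · · · · · ·
· · ♟ · · · · ·
· · ♙ · · ♘ · ·
♙ ♙ ♘ ♙ ♙ ♙ ♙ ♙
♖ · ♗ ♕ ♔ ♗ · ♖


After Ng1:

♜ ♞ ♝ ♛ ♚ ♝ · ♜
· ♟ · ♟ ♟ ♟ ♟ ♟
· · · · · ♞ · ·
♟ · · · · · · ·
· · ♟ · · · · ·
· · ♙ · · · · ·
♙ ♙ ♘ ♙ ♙ ♙ ♙ ♙
♖ · ♗ ♕ ♔ ♗ ♘ ♖



  a b c d e f g h
  ─────────────────
8│♜ ♞ ♝ ♛ ♚ ♝ · ♜│8
7│· ♟ · ♟ ♟ ♟ ♟ ♟│7
6│· · · · · ♞ · ·│6
5│♟ · · · · · · ·│5
4│· · ♟ · · · · ·│4
3│· · ♙ · · · · ·│3
2│♙ ♙ ♘ ♙ ♙ ♙ ♙ ♙│2
1│♖ · ♗ ♕ ♔ ♗ ♘ ♖│1
  ─────────────────
  a b c d e f g h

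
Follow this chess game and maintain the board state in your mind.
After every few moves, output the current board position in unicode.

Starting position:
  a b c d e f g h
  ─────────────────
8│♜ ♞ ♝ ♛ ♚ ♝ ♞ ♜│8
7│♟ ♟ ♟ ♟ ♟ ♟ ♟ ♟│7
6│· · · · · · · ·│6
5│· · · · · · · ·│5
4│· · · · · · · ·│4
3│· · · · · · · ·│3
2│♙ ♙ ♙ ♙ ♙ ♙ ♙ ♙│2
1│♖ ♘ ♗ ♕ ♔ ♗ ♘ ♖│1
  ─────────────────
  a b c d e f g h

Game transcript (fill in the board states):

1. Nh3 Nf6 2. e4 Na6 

  a b c d e f g h
  ─────────────────
8│♜ · ♝ ♛ ♚ ♝ · ♜│8
7│♟ ♟ ♟ ♟ ♟ ♟ ♟ ♟│7
6│♞ · · · · ♞ · ·│6
5│· · · · · · · ·│5
4│· · · · ♙ · · ·│4
3│· · · · · · · ♘│3
2│♙ ♙ ♙ ♙ · ♙ ♙ ♙│2
1│♖ ♘ ♗ ♕ ♔ ♗ · ♖│1
  ─────────────────
  a b c d e f g h

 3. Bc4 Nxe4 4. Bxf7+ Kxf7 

  a b c d e f g h
  ─────────────────
8│♜ · ♝ ♛ · ♝ · ♜│8
7│♟ ♟ ♟ ♟ ♟ ♚ ♟ ♟│7
6│♞ · · · · · · ·│6
5│· · · · · · · ·│5
4│· · · · ♞ · · ·│4
3│· · · · · · · ♘│3
2│♙ ♙ ♙ ♙ · ♙ ♙ ♙│2
1│♖ ♘ ♗ ♕ ♔ · · ♖│1
  ─────────────────
  a b c d e f g h

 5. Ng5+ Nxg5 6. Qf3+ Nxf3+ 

  a b c d e f g h
  ─────────────────
8│♜ · ♝ ♛ · ♝ · ♜│8
7│♟ ♟ ♟ ♟ ♟ ♚ ♟ ♟│7
6│♞ · · · · · · ·│6
5│· · · · · · · ·│5
4│· · · · · · · ·│4
3│· · · · · ♞ · ·│3
2│♙ ♙ ♙ ♙ · ♙ ♙ ♙│2
1│♖ ♘ ♗ · ♔ · · ♖│1
  ─────────────────
  a b c d e f g h



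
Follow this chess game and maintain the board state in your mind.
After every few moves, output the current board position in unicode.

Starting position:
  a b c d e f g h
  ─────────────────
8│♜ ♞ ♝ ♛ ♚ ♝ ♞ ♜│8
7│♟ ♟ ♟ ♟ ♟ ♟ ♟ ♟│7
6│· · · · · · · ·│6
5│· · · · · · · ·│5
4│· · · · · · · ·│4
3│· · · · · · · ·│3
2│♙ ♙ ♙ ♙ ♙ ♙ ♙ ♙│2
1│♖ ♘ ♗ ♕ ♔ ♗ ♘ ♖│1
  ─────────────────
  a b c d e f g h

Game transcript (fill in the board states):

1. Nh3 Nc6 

  a b c d e f g h
  ─────────────────
8│♜ · ♝ ♛ ♚ ♝ ♞ ♜│8
7│♟ ♟ ♟ ♟ ♟ ♟ ♟ ♟│7
6│· · ♞ · · · · ·│6
5│· · · · · · · ·│5
4│· · · · · · · ·│4
3│· · · · · · · ♘│3
2│♙ ♙ ♙ ♙ ♙ ♙ ♙ ♙│2
1│♖ ♘ ♗ ♕ ♔ ♗ · ♖│1
  ─────────────────
  a b c d e f g h

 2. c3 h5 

  a b c d e f g h
  ─────────────────
8│♜ · ♝ ♛ ♚ ♝ ♞ ♜│8
7│♟ ♟ ♟ ♟ ♟ ♟ ♟ ·│7
6│· · ♞ · · · · ·│6
5│· · · · · · · ♟│5
4│· · · · · · · ·│4
3│· · ♙ · · · · ♘│3
2│♙ ♙ · ♙ ♙ ♙ ♙ ♙│2
1│♖ ♘ ♗ ♕ ♔ ♗ · ♖│1
  ─────────────────
  a b c d e f g h

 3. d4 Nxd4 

  a b c d e f g h
  ─────────────────
8│♜ · ♝ ♛ ♚ ♝ ♞ ♜│8
7│♟ ♟ ♟ ♟ ♟ ♟ ♟ ·│7
6│· · · · · · · ·│6
5│· · · · · · · ♟│5
4│· · · ♞ · · · ·│4
3│· · ♙ · · · · ♘│3
2│♙ ♙ · · ♙ ♙ ♙ ♙│2
1│♖ ♘ ♗ ♕ ♔ ♗ · ♖│1
  ─────────────────
  a b c d e f g h

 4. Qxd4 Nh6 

  a b c d e f g h
  ─────────────────
8│♜ · ♝ ♛ ♚ ♝ · ♜│8
7│♟ ♟ ♟ ♟ ♟ ♟ ♟ ·│7
6│· · · · · · · ♞│6
5│· · · · · · · ♟│5
4│· · · ♕ · · · ·│4
3│· · ♙ · · · · ♘│3
2│♙ ♙ · · ♙ ♙ ♙ ♙│2
1│♖ ♘ ♗ · ♔ ♗ · ♖│1
  ─────────────────
  a b c d e f g h

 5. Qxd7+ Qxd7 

  a b c d e f g h
  ─────────────────
8│♜ · ♝ · ♚ ♝ · ♜│8
7│♟ ♟ ♟ ♛ ♟ ♟ ♟ ·│7
6│· · · · · · · ♞│6
5│· · · · · · · ♟│5
4│· · · · · · · ·│4
3│· · ♙ · · · · ♘│3
2│♙ ♙ · · ♙ ♙ ♙ ♙│2
1│♖ ♘ ♗ · ♔ ♗ · ♖│1
  ─────────────────
  a b c d e f g h



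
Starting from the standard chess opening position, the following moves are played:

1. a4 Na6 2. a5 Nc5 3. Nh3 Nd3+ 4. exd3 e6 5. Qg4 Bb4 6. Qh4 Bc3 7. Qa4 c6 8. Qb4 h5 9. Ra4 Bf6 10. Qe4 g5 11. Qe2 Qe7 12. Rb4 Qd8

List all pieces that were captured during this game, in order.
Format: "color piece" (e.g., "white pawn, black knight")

Tracking captures:
  exd3: captured black knight

black knight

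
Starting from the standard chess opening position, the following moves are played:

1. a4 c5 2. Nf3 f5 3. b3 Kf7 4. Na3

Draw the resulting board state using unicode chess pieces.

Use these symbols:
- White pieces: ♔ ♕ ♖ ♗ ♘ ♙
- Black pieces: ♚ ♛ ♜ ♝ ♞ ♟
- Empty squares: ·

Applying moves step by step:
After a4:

♜ ♞ ♝ ♛ ♚ ♝ ♞ ♜
♟ ♟ ♟ ♟ ♟ ♟ ♟ ♟
· · · · · · · ·
· · · · · · · ·
♙ · · · · · · ·
· · · · · · · ·
· ♙ ♙ ♙ ♙ ♙ ♙ ♙
♖ ♘ ♗ ♕ ♔ ♗ ♘ ♖


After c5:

♜ ♞ ♝ ♛ ♚ ♝ ♞ ♜
♟ ♟ · ♟ ♟ ♟ ♟ ♟
· · · · · · · ·
· · ♟ · · · · ·
♙ · · · · · · ·
· · · · · · · ·
· ♙ ♙ ♙ ♙ ♙ ♙ ♙
♖ ♘ ♗ ♕ ♔ ♗ ♘ ♖


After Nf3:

♜ ♞ ♝ ♛ ♚ ♝ ♞ ♜
♟ ♟ · ♟ ♟ ♟ ♟ ♟
· · · · · · · ·
· · ♟ · · · · ·
♙ · · · · · · ·
· · · · · ♘ · ·
· ♙ ♙ ♙ ♙ ♙ ♙ ♙
♖ ♘ ♗ ♕ ♔ ♗ · ♖


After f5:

♜ ♞ ♝ ♛ ♚ ♝ ♞ ♜
♟ ♟ · ♟ ♟ · ♟ ♟
· · · · · · · ·
· · ♟ · · ♟ · ·
♙ · · · · · · ·
· · · · · ♘ · ·
· ♙ ♙ ♙ ♙ ♙ ♙ ♙
♖ ♘ ♗ ♕ ♔ ♗ · ♖


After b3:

♜ ♞ ♝ ♛ ♚ ♝ ♞ ♜
♟ ♟ · ♟ ♟ · ♟ ♟
· · · · · · · ·
· · ♟ · · ♟ · ·
♙ · · · · · · ·
· ♙ · · · ♘ · ·
· · ♙ ♙ ♙ ♙ ♙ ♙
♖ ♘ ♗ ♕ ♔ ♗ · ♖


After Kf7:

♜ ♞ ♝ ♛ · ♝ ♞ ♜
♟ ♟ · ♟ ♟ ♚ ♟ ♟
· · · · · · · ·
· · ♟ · · ♟ · ·
♙ · · · · · · ·
· ♙ · · · ♘ · ·
· · ♙ ♙ ♙ ♙ ♙ ♙
♖ ♘ ♗ ♕ ♔ ♗ · ♖


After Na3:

♜ ♞ ♝ ♛ · ♝ ♞ ♜
♟ ♟ · ♟ ♟ ♚ ♟ ♟
· · · · · · · ·
· · ♟ · · ♟ · ·
♙ · · · · · · ·
♘ ♙ · · · ♘ · ·
· · ♙ ♙ ♙ ♙ ♙ ♙
♖ · ♗ ♕ ♔ ♗ · ♖



  a b c d e f g h
  ─────────────────
8│♜ ♞ ♝ ♛ · ♝ ♞ ♜│8
7│♟ ♟ · ♟ ♟ ♚ ♟ ♟│7
6│· · · · · · · ·│6
5│· · ♟ · · ♟ · ·│5
4│♙ · · · · · · ·│4
3│♘ ♙ · · · ♘ · ·│3
2│· · ♙ ♙ ♙ ♙ ♙ ♙│2
1│♖ · ♗ ♕ ♔ ♗ · ♖│1
  ─────────────────
  a b c d e f g h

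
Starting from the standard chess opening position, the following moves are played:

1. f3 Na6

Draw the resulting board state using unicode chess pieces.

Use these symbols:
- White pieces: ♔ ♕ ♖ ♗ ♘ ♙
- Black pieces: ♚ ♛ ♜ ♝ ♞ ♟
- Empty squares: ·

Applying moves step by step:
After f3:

♜ ♞ ♝ ♛ ♚ ♝ ♞ ♜
♟ ♟ ♟ ♟ ♟ ♟ ♟ ♟
· · · · · · · ·
· · · · · · · ·
· · · · · · · ·
· · · · · ♙ · ·
♙ ♙ ♙ ♙ ♙ · ♙ ♙
♖ ♘ ♗ ♕ ♔ ♗ ♘ ♖


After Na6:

♜ · ♝ ♛ ♚ ♝ ♞ ♜
♟ ♟ ♟ ♟ ♟ ♟ ♟ ♟
♞ · · · · · · ·
· · · · · · · ·
· · · · · · · ·
· · · · · ♙ · ·
♙ ♙ ♙ ♙ ♙ · ♙ ♙
♖ ♘ ♗ ♕ ♔ ♗ ♘ ♖



  a b c d e f g h
  ─────────────────
8│♜ · ♝ ♛ ♚ ♝ ♞ ♜│8
7│♟ ♟ ♟ ♟ ♟ ♟ ♟ ♟│7
6│♞ · · · · · · ·│6
5│· · · · · · · ·│5
4│· · · · · · · ·│4
3│· · · · · ♙ · ·│3
2│♙ ♙ ♙ ♙ ♙ · ♙ ♙│2
1│♖ ♘ ♗ ♕ ♔ ♗ ♘ ♖│1
  ─────────────────
  a b c d e f g h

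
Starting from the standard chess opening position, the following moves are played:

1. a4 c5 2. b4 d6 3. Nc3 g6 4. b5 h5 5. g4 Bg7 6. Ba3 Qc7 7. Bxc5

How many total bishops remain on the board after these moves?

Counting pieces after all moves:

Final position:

  a b c d e f g h
  ─────────────────
8│♜ ♞ ♝ · ♚ · ♞ ♜│8
7│♟ ♟ ♛ · ♟ ♟ ♝ ·│7
6│· · · ♟ · · ♟ ·│6
5│· ♙ ♗ · · · · ♟│5
4│♙ · · · · · ♙ ·│4
3│· · ♘ · · · · ·│3
2│· · ♙ ♙ ♙ ♙ · ♙│2
1│♖ · · ♕ ♔ ♗ ♘ ♖│1
  ─────────────────
  a b c d e f g h


4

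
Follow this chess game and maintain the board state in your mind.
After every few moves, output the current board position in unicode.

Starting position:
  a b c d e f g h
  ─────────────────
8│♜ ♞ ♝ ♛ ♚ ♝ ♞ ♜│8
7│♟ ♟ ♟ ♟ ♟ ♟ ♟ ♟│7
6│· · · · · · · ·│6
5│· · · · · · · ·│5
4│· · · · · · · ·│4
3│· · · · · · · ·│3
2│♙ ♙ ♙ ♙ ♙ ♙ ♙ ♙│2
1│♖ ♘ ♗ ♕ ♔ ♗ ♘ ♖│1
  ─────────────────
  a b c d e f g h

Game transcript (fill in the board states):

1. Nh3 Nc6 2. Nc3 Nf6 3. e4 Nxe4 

  a b c d e f g h
  ─────────────────
8│♜ · ♝ ♛ ♚ ♝ · ♜│8
7│♟ ♟ ♟ ♟ ♟ ♟ ♟ ♟│7
6│· · ♞ · · · · ·│6
5│· · · · · · · ·│5
4│· · · · ♞ · · ·│4
3│· · ♘ · · · · ♘│3
2│♙ ♙ ♙ ♙ · ♙ ♙ ♙│2
1│♖ · ♗ ♕ ♔ ♗ · ♖│1
  ─────────────────
  a b c d e f g h

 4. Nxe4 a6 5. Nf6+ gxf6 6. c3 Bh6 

  a b c d e f g h
  ─────────────────
8│♜ · ♝ ♛ ♚ · · ♜│8
7│· ♟ ♟ ♟ ♟ ♟ · ♟│7
6│♟ · ♞ · · ♟ · ♝│6
5│· · · · · · · ·│5
4│· · · · · · · ·│4
3│· · ♙ · · · · ♘│3
2│♙ ♙ · ♙ · ♙ ♙ ♙│2
1│♖ · ♗ ♕ ♔ ♗ · ♖│1
  ─────────────────
  a b c d e f g h

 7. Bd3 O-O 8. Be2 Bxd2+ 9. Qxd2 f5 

  a b c d e f g h
  ─────────────────
8│♜ · ♝ ♛ · ♜ ♚ ·│8
7│· ♟ ♟ ♟ ♟ ♟ · ♟│7
6│♟ · ♞ · · · · ·│6
5│· · · · · ♟ · ·│5
4│· · · · · · · ·│4
3│· · ♙ · · · · ♘│3
2│♙ ♙ · ♕ ♗ ♙ ♙ ♙│2
1│♖ · ♗ · ♔ · · ♖│1
  ─────────────────
  a b c d e f g h

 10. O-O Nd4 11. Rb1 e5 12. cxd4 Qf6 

  a b c d e f g h
  ─────────────────
8│♜ · ♝ · · ♜ ♚ ·│8
7│· ♟ ♟ ♟ · ♟ · ♟│7
6│♟ · · · · ♛ · ·│6
5│· · · · ♟ ♟ · ·│5
4│· · · ♙ · · · ·│4
3│· · · · · · · ♘│3
2│♙ ♙ · ♕ ♗ ♙ ♙ ♙│2
1│· ♖ ♗ · · ♖ ♔ ·│1
  ─────────────────
  a b c d e f g h

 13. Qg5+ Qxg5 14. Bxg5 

  a b c d e f g h
  ─────────────────
8│♜ · ♝ · · ♜ ♚ ·│8
7│· ♟ ♟ ♟ · ♟ · ♟│7
6│♟ · · · · · · ·│6
5│· · · · ♟ ♟ ♗ ·│5
4│· · · ♙ · · · ·│4
3│· · · · · · · ♘│3
2│♙ ♙ · · ♗ ♙ ♙ ♙│2
1│· ♖ · · · ♖ ♔ ·│1
  ─────────────────
  a b c d e f g h


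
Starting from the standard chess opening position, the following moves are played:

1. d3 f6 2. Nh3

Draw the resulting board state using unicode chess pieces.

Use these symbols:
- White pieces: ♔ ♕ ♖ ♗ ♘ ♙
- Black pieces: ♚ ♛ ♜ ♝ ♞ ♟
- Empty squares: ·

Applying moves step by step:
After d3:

♜ ♞ ♝ ♛ ♚ ♝ ♞ ♜
♟ ♟ ♟ ♟ ♟ ♟ ♟ ♟
· · · · · · · ·
· · · · · · · ·
· · · · · · · ·
· · · ♙ · · · ·
♙ ♙ ♙ · ♙ ♙ ♙ ♙
♖ ♘ ♗ ♕ ♔ ♗ ♘ ♖


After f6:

♜ ♞ ♝ ♛ ♚ ♝ ♞ ♜
♟ ♟ ♟ ♟ ♟ · ♟ ♟
· · · · · ♟ · ·
· · · · · · · ·
· · · · · · · ·
· · · ♙ · · · ·
♙ ♙ ♙ · ♙ ♙ ♙ ♙
♖ ♘ ♗ ♕ ♔ ♗ ♘ ♖


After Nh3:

♜ ♞ ♝ ♛ ♚ ♝ ♞ ♜
♟ ♟ ♟ ♟ ♟ · ♟ ♟
· · · · · ♟ · ·
· · · · · · · ·
· · · · · · · ·
· · · ♙ · · · ♘
♙ ♙ ♙ · ♙ ♙ ♙ ♙
♖ ♘ ♗ ♕ ♔ ♗ · ♖



  a b c d e f g h
  ─────────────────
8│♜ ♞ ♝ ♛ ♚ ♝ ♞ ♜│8
7│♟ ♟ ♟ ♟ ♟ · ♟ ♟│7
6│· · · · · ♟ · ·│6
5│· · · · · · · ·│5
4│· · · · · · · ·│4
3│· · · ♙ · · · ♘│3
2│♙ ♙ ♙ · ♙ ♙ ♙ ♙│2
1│♖ ♘ ♗ ♕ ♔ ♗ · ♖│1
  ─────────────────
  a b c d e f g h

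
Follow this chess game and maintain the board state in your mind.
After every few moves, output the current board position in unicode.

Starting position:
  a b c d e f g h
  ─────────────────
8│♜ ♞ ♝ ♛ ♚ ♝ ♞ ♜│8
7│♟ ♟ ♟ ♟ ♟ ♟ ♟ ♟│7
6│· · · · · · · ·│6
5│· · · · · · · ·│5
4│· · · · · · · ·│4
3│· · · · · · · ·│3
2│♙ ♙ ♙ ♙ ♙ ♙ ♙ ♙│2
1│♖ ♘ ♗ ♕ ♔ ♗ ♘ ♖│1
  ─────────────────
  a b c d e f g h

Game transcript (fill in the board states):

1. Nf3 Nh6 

  a b c d e f g h
  ─────────────────
8│♜ ♞ ♝ ♛ ♚ ♝ · ♜│8
7│♟ ♟ ♟ ♟ ♟ ♟ ♟ ♟│7
6│· · · · · · · ♞│6
5│· · · · · · · ·│5
4│· · · · · · · ·│4
3│· · · · · ♘ · ·│3
2│♙ ♙ ♙ ♙ ♙ ♙ ♙ ♙│2
1│♖ ♘ ♗ ♕ ♔ ♗ · ♖│1
  ─────────────────
  a b c d e f g h

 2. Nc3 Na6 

  a b c d e f g h
  ─────────────────
8│♜ · ♝ ♛ ♚ ♝ · ♜│8
7│♟ ♟ ♟ ♟ ♟ ♟ ♟ ♟│7
6│♞ · · · · · · ♞│6
5│· · · · · · · ·│5
4│· · · · · · · ·│4
3│· · ♘ · · ♘ · ·│3
2│♙ ♙ ♙ ♙ ♙ ♙ ♙ ♙│2
1│♖ · ♗ ♕ ♔ ♗ · ♖│1
  ─────────────────
  a b c d e f g h

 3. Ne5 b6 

  a b c d e f g h
  ─────────────────
8│♜ · ♝ ♛ ♚ ♝ · ♜│8
7│♟ · ♟ ♟ ♟ ♟ ♟ ♟│7
6│♞ ♟ · · · · · ♞│6
5│· · · · ♘ · · ·│5
4│· · · · · · · ·│4
3│· · ♘ · · · · ·│3
2│♙ ♙ ♙ ♙ ♙ ♙ ♙ ♙│2
1│♖ · ♗ ♕ ♔ ♗ · ♖│1
  ─────────────────
  a b c d e f g h

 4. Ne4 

  a b c d e f g h
  ─────────────────
8│♜ · ♝ ♛ ♚ ♝ · ♜│8
7│♟ · ♟ ♟ ♟ ♟ ♟ ♟│7
6│♞ ♟ · · · · · ♞│6
5│· · · · ♘ · · ·│5
4│· · · · ♘ · · ·│4
3│· · · · · · · ·│3
2│♙ ♙ ♙ ♙ ♙ ♙ ♙ ♙│2
1│♖ · ♗ ♕ ♔ ♗ · ♖│1
  ─────────────────
  a b c d e f g h


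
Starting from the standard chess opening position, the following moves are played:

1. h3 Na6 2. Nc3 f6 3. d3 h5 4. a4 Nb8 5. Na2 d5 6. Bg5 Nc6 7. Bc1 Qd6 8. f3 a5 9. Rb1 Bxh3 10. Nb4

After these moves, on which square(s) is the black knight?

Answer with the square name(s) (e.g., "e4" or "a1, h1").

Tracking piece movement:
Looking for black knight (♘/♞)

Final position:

  a b c d e f g h
  ─────────────────
8│♜ · · · ♚ ♝ ♞ ♜│8
7│· ♟ ♟ · ♟ · ♟ ·│7
6│· · ♞ ♛ · ♟ · ·│6
5│♟ · · ♟ · · · ♟│5
4│♙ ♘ · · · · · ·│4
3│· · · ♙ · ♙ · ♝│3
2│· ♙ ♙ · ♙ · ♙ ·│2
1│· ♖ ♗ ♕ ♔ ♗ ♘ ♖│1
  ─────────────────
  a b c d e f g h


c6, g8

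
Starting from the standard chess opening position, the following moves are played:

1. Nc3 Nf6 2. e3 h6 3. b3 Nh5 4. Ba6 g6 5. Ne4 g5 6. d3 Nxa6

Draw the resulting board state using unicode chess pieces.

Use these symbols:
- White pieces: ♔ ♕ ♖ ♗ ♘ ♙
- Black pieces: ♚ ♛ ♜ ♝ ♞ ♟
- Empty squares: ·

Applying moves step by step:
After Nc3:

♜ ♞ ♝ ♛ ♚ ♝ ♞ ♜
♟ ♟ ♟ ♟ ♟ ♟ ♟ ♟
· · · · · · · ·
· · · · · · · ·
· · · · · · · ·
· · ♘ · · · · ·
♙ ♙ ♙ ♙ ♙ ♙ ♙ ♙
♖ · ♗ ♕ ♔ ♗ ♘ ♖


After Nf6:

♜ ♞ ♝ ♛ ♚ ♝ · ♜
♟ ♟ ♟ ♟ ♟ ♟ ♟ ♟
· · · · · ♞ · ·
· · · · · · · ·
· · · · · · · ·
· · ♘ · · · · ·
♙ ♙ ♙ ♙ ♙ ♙ ♙ ♙
♖ · ♗ ♕ ♔ ♗ ♘ ♖


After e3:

♜ ♞ ♝ ♛ ♚ ♝ · ♜
♟ ♟ ♟ ♟ ♟ ♟ ♟ ♟
· · · · · ♞ · ·
· · · · · · · ·
· · · · · · · ·
· · ♘ · ♙ · · ·
♙ ♙ ♙ ♙ · ♙ ♙ ♙
♖ · ♗ ♕ ♔ ♗ ♘ ♖


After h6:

♜ ♞ ♝ ♛ ♚ ♝ · ♜
♟ ♟ ♟ ♟ ♟ ♟ ♟ ·
· · · · · ♞ · ♟
· · · · · · · ·
· · · · · · · ·
· · ♘ · ♙ · · ·
♙ ♙ ♙ ♙ · ♙ ♙ ♙
♖ · ♗ ♕ ♔ ♗ ♘ ♖


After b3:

♜ ♞ ♝ ♛ ♚ ♝ · ♜
♟ ♟ ♟ ♟ ♟ ♟ ♟ ·
· · · · · ♞ · ♟
· · · · · · · ·
· · · · · · · ·
· ♙ ♘ · ♙ · · ·
♙ · ♙ ♙ · ♙ ♙ ♙
♖ · ♗ ♕ ♔ ♗ ♘ ♖


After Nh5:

♜ ♞ ♝ ♛ ♚ ♝ · ♜
♟ ♟ ♟ ♟ ♟ ♟ ♟ ·
· · · · · · · ♟
· · · · · · · ♞
· · · · · · · ·
· ♙ ♘ · ♙ · · ·
♙ · ♙ ♙ · ♙ ♙ ♙
♖ · ♗ ♕ ♔ ♗ ♘ ♖


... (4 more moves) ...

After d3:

♜ ♞ ♝ ♛ ♚ ♝ · ♜
♟ ♟ ♟ ♟ ♟ ♟ · ·
♗ · · · · · · ♟
· · · · · · ♟ ♞
· · · · ♘ · · ·
· ♙ · ♙ ♙ · · ·
♙ · ♙ · · ♙ ♙ ♙
♖ · ♗ ♕ ♔ · ♘ ♖


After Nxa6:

♜ · ♝ ♛ ♚ ♝ · ♜
♟ ♟ ♟ ♟ ♟ ♟ · ·
♞ · · · · · · ♟
· · · · · · ♟ ♞
· · · · ♘ · · ·
· ♙ · ♙ ♙ · · ·
♙ · ♙ · · ♙ ♙ ♙
♖ · ♗ ♕ ♔ · ♘ ♖



  a b c d e f g h
  ─────────────────
8│♜ · ♝ ♛ ♚ ♝ · ♜│8
7│♟ ♟ ♟ ♟ ♟ ♟ · ·│7
6│♞ · · · · · · ♟│6
5│· · · · · · ♟ ♞│5
4│· · · · ♘ · · ·│4
3│· ♙ · ♙ ♙ · · ·│3
2│♙ · ♙ · · ♙ ♙ ♙│2
1│♖ · ♗ ♕ ♔ · ♘ ♖│1
  ─────────────────
  a b c d e f g h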